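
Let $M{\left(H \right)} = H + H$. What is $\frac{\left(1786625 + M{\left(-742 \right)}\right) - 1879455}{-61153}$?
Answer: $\frac{94314}{61153} \approx 1.5423$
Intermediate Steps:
$M{\left(H \right)} = 2 H$
$\frac{\left(1786625 + M{\left(-742 \right)}\right) - 1879455}{-61153} = \frac{\left(1786625 + 2 \left(-742\right)\right) - 1879455}{-61153} = \left(\left(1786625 - 1484\right) - 1879455\right) \left(- \frac{1}{61153}\right) = \left(1785141 - 1879455\right) \left(- \frac{1}{61153}\right) = \left(-94314\right) \left(- \frac{1}{61153}\right) = \frac{94314}{61153}$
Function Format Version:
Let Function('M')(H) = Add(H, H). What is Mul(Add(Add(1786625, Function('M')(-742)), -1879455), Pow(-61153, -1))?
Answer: Rational(94314, 61153) ≈ 1.5423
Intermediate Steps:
Function('M')(H) = Mul(2, H)
Mul(Add(Add(1786625, Function('M')(-742)), -1879455), Pow(-61153, -1)) = Mul(Add(Add(1786625, Mul(2, -742)), -1879455), Pow(-61153, -1)) = Mul(Add(Add(1786625, -1484), -1879455), Rational(-1, 61153)) = Mul(Add(1785141, -1879455), Rational(-1, 61153)) = Mul(-94314, Rational(-1, 61153)) = Rational(94314, 61153)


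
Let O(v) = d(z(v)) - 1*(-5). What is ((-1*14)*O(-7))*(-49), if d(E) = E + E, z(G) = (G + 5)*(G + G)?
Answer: 41846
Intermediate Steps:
z(G) = 2*G*(5 + G) (z(G) = (5 + G)*(2*G) = 2*G*(5 + G))
d(E) = 2*E
O(v) = 5 + 4*v*(5 + v) (O(v) = 2*(2*v*(5 + v)) - 1*(-5) = 4*v*(5 + v) + 5 = 5 + 4*v*(5 + v))
((-1*14)*O(-7))*(-49) = ((-1*14)*(5 + 4*(-7)*(5 - 7)))*(-49) = -14*(5 + 4*(-7)*(-2))*(-49) = -14*(5 + 56)*(-49) = -14*61*(-49) = -854*(-49) = 41846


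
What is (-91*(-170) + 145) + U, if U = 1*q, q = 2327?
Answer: 17942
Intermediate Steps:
U = 2327 (U = 1*2327 = 2327)
(-91*(-170) + 145) + U = (-91*(-170) + 145) + 2327 = (15470 + 145) + 2327 = 15615 + 2327 = 17942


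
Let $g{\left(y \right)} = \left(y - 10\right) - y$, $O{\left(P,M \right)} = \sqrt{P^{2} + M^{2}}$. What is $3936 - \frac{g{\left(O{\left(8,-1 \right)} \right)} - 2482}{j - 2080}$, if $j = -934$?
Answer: $\frac{5930306}{1507} \approx 3935.2$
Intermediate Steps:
$O{\left(P,M \right)} = \sqrt{M^{2} + P^{2}}$
$g{\left(y \right)} = -10$ ($g{\left(y \right)} = \left(y - 10\right) - y = \left(-10 + y\right) - y = -10$)
$3936 - \frac{g{\left(O{\left(8,-1 \right)} \right)} - 2482}{j - 2080} = 3936 - \frac{-10 - 2482}{-934 - 2080} = 3936 - - \frac{2492}{-3014} = 3936 - \left(-2492\right) \left(- \frac{1}{3014}\right) = 3936 - \frac{1246}{1507} = \frac{5930306}{1507}$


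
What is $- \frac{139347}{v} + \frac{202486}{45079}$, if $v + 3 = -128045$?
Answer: $\frac{43585319}{7810928} \approx 5.58$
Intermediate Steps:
$v = -128048$ ($v = -3 - 128045 = -128048$)
$- \frac{139347}{v} + \frac{202486}{45079} = - \frac{139347}{-128048} + \frac{202486}{45079} = \left(-139347\right) \left(- \frac{1}{128048}\right) + 202486 \cdot \frac{1}{45079} = \frac{139347}{128048} + \frac{274}{61} = \frac{43585319}{7810928}$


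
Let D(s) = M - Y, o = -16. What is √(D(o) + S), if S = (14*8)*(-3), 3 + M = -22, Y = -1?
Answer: 6*I*√10 ≈ 18.974*I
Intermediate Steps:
M = -25 (M = -3 - 22 = -25)
D(s) = -24 (D(s) = -25 - 1*(-1) = -25 + 1 = -24)
S = -336 (S = 112*(-3) = -336)
√(D(o) + S) = √(-24 - 336) = √(-360) = 6*I*√10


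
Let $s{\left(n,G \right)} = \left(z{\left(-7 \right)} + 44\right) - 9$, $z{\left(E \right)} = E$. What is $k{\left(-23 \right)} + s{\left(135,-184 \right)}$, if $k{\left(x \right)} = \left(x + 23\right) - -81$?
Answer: $109$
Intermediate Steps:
$k{\left(x \right)} = 104 + x$ ($k{\left(x \right)} = \left(23 + x\right) + 81 = 104 + x$)
$s{\left(n,G \right)} = 28$ ($s{\left(n,G \right)} = \left(-7 + 44\right) - 9 = 37 - 9 = 28$)
$k{\left(-23 \right)} + s{\left(135,-184 \right)} = \left(104 - 23\right) + 28 = 81 + 28 = 109$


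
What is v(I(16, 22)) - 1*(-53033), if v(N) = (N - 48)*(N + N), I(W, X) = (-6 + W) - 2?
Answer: 52393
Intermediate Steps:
I(W, X) = -8 + W
v(N) = 2*N*(-48 + N) (v(N) = (-48 + N)*(2*N) = 2*N*(-48 + N))
v(I(16, 22)) - 1*(-53033) = 2*(-8 + 16)*(-48 + (-8 + 16)) - 1*(-53033) = 2*8*(-48 + 8) + 53033 = 2*8*(-40) + 53033 = -640 + 53033 = 52393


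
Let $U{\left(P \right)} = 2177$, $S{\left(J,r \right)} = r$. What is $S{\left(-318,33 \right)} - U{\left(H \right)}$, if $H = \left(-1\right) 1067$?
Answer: $-2144$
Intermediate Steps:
$H = -1067$
$S{\left(-318,33 \right)} - U{\left(H \right)} = 33 - 2177 = -2144$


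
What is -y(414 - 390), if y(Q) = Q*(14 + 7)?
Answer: -504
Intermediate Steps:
y(Q) = 21*Q (y(Q) = Q*21 = 21*Q)
-y(414 - 390) = -21*(414 - 390) = -21*24 = -1*504 = -504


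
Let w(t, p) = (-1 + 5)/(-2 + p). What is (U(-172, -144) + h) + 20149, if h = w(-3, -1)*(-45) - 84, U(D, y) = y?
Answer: 19981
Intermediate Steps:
w(t, p) = 4/(-2 + p)
h = -24 (h = (4/(-2 - 1))*(-45) - 84 = (4/(-3))*(-45) - 84 = (4*(-1/3))*(-45) - 84 = -4/3*(-45) - 84 = 60 - 84 = -24)
(U(-172, -144) + h) + 20149 = (-144 - 24) + 20149 = -168 + 20149 = 19981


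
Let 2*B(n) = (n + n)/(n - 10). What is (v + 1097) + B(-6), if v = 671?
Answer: 14147/8 ≈ 1768.4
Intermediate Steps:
B(n) = n/(-10 + n) (B(n) = ((n + n)/(n - 10))/2 = ((2*n)/(-10 + n))/2 = (2*n/(-10 + n))/2 = n/(-10 + n))
(v + 1097) + B(-6) = (671 + 1097) - 6/(-10 - 6) = 1768 - 6/(-16) = 1768 - 6*(-1/16) = 1768 + 3/8 = 14147/8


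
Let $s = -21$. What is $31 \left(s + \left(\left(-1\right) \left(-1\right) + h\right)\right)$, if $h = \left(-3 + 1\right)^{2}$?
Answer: $-496$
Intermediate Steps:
$h = 4$ ($h = \left(-2\right)^{2} = 4$)
$31 \left(s + \left(\left(-1\right) \left(-1\right) + h\right)\right) = 31 \left(-21 + \left(\left(-1\right) \left(-1\right) + 4\right)\right) = 31 \left(-21 + \left(1 + 4\right)\right) = 31 \left(-21 + 5\right) = 31 \left(-16\right) = -496$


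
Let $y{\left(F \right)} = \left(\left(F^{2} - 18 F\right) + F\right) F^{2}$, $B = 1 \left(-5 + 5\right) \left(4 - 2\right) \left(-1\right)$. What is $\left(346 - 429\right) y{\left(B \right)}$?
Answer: $0$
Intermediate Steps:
$B = 0$ ($B = 1 \cdot 0 \cdot 2 \left(-1\right) = 1 \cdot 0 \left(-1\right) = 0 \left(-1\right) = 0$)
$y{\left(F \right)} = F^{2} \left(F^{2} - 17 F\right)$ ($y{\left(F \right)} = \left(F^{2} - 17 F\right) F^{2} = F^{2} \left(F^{2} - 17 F\right)$)
$\left(346 - 429\right) y{\left(B \right)} = \left(346 - 429\right) 0^{3} \left(-17 + 0\right) = - 83 \cdot 0 \left(-17\right) = \left(-83\right) 0 = 0$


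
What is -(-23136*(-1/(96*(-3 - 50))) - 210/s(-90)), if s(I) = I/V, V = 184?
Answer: -67541/159 ≈ -424.79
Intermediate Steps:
s(I) = I/184
-(-23136*(-1/(96*(-3 - 50))) - 210/s(-90)) = -(-23136*(-1/(96*(-3 - 50))) - 210/((1/184)*(-90))) = -(-23136/((-53*(-96))) - 210/(-45/92)) = -(-23136/5088 - 210*(-92/45)) = -(-23136*1/5088 + 1288/3) = -(-241/53 + 1288/3) = -1*67541/159 = -67541/159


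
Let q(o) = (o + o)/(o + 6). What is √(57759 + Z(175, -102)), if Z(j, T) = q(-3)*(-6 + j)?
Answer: √57421 ≈ 239.63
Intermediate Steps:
q(o) = 2*o/(6 + o) (q(o) = (2*o)/(6 + o) = 2*o/(6 + o))
Z(j, T) = 12 - 2*j (Z(j, T) = (2*(-3)/(6 - 3))*(-6 + j) = (2*(-3)/3)*(-6 + j) = (2*(-3)*(⅓))*(-6 + j) = -2*(-6 + j) = 12 - 2*j)
√(57759 + Z(175, -102)) = √(57759 + (12 - 2*175)) = √(57759 + (12 - 350)) = √(57759 - 338) = √57421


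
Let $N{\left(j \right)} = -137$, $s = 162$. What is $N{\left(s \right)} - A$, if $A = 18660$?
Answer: $-18797$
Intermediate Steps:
$N{\left(s \right)} - A = -137 - 18660 = -18797$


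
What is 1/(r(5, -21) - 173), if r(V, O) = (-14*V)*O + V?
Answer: 1/1302 ≈ 0.00076805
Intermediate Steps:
r(V, O) = V - 14*O*V (r(V, O) = -14*O*V + V = V - 14*O*V)
1/(r(5, -21) - 173) = 1/(5*(1 - 14*(-21)) - 173) = 1/(5*(1 + 294) - 173) = 1/(5*295 - 173) = 1/(1475 - 173) = 1/1302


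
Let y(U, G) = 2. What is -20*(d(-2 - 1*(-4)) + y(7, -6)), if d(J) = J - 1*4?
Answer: 0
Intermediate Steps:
d(J) = -4 + J (d(J) = J - 4 = -4 + J)
-20*(d(-2 - 1*(-4)) + y(7, -6)) = -20*((-4 + (-2 - 1*(-4))) + 2) = -20*((-4 + (-2 + 4)) + 2) = -20*((-4 + 2) + 2) = -20*(-2 + 2) = -20*0 = 0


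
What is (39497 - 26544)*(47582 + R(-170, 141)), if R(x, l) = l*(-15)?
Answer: 588934051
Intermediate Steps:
R(x, l) = -15*l
(39497 - 26544)*(47582 + R(-170, 141)) = (39497 - 26544)*(47582 - 15*141) = 12953*(47582 - 2115) = 12953*45467 = 588934051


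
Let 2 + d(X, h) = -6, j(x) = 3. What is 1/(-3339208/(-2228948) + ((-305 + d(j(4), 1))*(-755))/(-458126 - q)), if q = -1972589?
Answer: 19625926017/32464190767 ≈ 0.60454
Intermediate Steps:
d(X, h) = -8 (d(X, h) = -2 - 6 = -8)
1/(-3339208/(-2228948) + ((-305 + d(j(4), 1))*(-755))/(-458126 - q)) = 1/(-3339208/(-2228948) + ((-305 - 8)*(-755))/(-458126 - 1*(-1972589))) = 1/(-3339208*(-1/2228948) + (-313*(-755))/(-458126 + 1972589)) = 1/(19414/12959 + 236315/1514463) = 1/(32464190767/19625926017) = 19625926017/32464190767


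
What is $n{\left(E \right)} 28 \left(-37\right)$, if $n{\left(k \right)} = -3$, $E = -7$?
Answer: $3108$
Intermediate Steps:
$n{\left(E \right)} 28 \left(-37\right) = \left(-3\right) 28 \left(-37\right) = \left(-84\right) \left(-37\right) = 3108$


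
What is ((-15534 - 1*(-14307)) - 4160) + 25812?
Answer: 20425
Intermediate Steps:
((-15534 - 1*(-14307)) - 4160) + 25812 = ((-15534 + 14307) - 4160) + 25812 = (-1227 - 4160) + 25812 = -5387 + 25812 = 20425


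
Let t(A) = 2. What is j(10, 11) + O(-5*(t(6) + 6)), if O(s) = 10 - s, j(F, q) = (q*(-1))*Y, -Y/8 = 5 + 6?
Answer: 1018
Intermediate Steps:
Y = -88 (Y = -8*(5 + 6) = -8*11 = -88)
j(F, q) = 88*q (j(F, q) = (q*(-1))*(-88) = -q*(-88) = 88*q)
j(10, 11) + O(-5*(t(6) + 6)) = 88*11 + (10 - (-5)*(2 + 6)) = 968 + (10 - (-5)*8) = 968 + (10 - 1*(-40)) = 968 + (10 + 40) = 968 + 50 = 1018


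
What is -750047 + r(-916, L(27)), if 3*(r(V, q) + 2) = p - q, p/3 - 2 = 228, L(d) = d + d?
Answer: -749837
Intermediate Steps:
L(d) = 2*d
p = 690 (p = 6 + 3*228 = 6 + 684 = 690)
r(V, q) = 228 - q/3 (r(V, q) = -2 + (690 - q)/3 = -2 + (230 - q/3) = 228 - q/3)
-750047 + r(-916, L(27)) = -750047 + (228 - 2*27/3) = -750047 + (228 - ⅓*54) = -750047 + (228 - 18) = -750047 + 210 = -749837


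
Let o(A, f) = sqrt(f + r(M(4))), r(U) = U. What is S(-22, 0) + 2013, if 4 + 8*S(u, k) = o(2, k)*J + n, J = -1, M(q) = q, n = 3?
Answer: 16101/8 ≈ 2012.6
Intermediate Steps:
o(A, f) = sqrt(4 + f) (o(A, f) = sqrt(f + 4) = sqrt(4 + f))
S(u, k) = -1/8 - sqrt(4 + k)/8 (S(u, k) = -1/2 + (sqrt(4 + k)*(-1) + 3)/8 = -1/2 + (-sqrt(4 + k) + 3)/8 = -1/2 + (3 - sqrt(4 + k))/8 = -1/2 + (3/8 - sqrt(4 + k)/8) = -1/8 - sqrt(4 + k)/8)
S(-22, 0) + 2013 = (-1/8 - sqrt(4 + 0)/8) + 2013 = (-1/8 - sqrt(4)/8) + 2013 = (-1/8 - 1/8*2) + 2013 = (-1/8 - 1/4) + 2013 = -3/8 + 2013 = 16101/8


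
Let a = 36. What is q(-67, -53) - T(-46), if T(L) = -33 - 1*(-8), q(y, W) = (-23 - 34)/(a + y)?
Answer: 832/31 ≈ 26.839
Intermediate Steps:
q(y, W) = -57/(36 + y) (q(y, W) = (-23 - 34)/(36 + y) = -57/(36 + y))
T(L) = -25 (T(L) = -33 + 8 = -25)
q(-67, -53) - T(-46) = -57/(36 - 67) - 1*(-25) = -57/(-31) + 25 = -57*(-1/31) + 25 = 57/31 + 25 = 832/31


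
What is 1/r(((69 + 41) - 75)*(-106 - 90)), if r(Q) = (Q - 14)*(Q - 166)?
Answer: 1/48296724 ≈ 2.0705e-8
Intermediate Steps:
r(Q) = (-166 + Q)*(-14 + Q) (r(Q) = (-14 + Q)*(-166 + Q) = (-166 + Q)*(-14 + Q))
1/r(((69 + 41) - 75)*(-106 - 90)) = 1/(2324 + (((69 + 41) - 75)*(-106 - 90))² - 180*((69 + 41) - 75)*(-106 - 90)) = 1/(2324 + ((110 - 75)*(-196))² - 180*(110 - 75)*(-196)) = 1/(2324 + (35*(-196))² - 6300*(-196)) = 1/(2324 + (-6860)² - 180*(-6860)) = 1/(2324 + 47059600 + 1234800) = 1/48296724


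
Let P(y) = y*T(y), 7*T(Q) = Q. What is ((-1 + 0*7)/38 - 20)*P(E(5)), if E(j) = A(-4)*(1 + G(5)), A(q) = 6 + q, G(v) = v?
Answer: -54792/133 ≈ -411.97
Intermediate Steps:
T(Q) = Q/7
E(j) = 12 (E(j) = (6 - 4)*(1 + 5) = 2*6 = 12)
P(y) = y²/7 (P(y) = y*(y/7) = y²/7)
((-1 + 0*7)/38 - 20)*P(E(5)) = ((-1 + 0*7)/38 - 20)*((⅐)*12²) = ((-1 + 0)*(1/38) - 20)*((⅐)*144) = (-1*1/38 - 20)*(144/7) = (-1/38 - 20)*(144/7) = -761/38*144/7 = -54792/133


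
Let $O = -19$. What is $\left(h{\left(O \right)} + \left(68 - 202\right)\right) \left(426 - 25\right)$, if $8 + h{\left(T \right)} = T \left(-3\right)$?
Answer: $-34085$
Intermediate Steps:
$h{\left(T \right)} = -8 - 3 T$ ($h{\left(T \right)} = -8 + T \left(-3\right) = -8 - 3 T$)
$\left(h{\left(O \right)} + \left(68 - 202\right)\right) \left(426 - 25\right) = \left(\left(-8 - -57\right) + \left(68 - 202\right)\right) \left(426 - 25\right) = \left(\left(-8 + 57\right) - 134\right) 401 = \left(49 - 134\right) 401 = \left(-85\right) 401 = -34085$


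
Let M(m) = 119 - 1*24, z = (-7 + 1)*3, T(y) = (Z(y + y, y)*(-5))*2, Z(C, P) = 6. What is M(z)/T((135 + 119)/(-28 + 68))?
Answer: -19/12 ≈ -1.5833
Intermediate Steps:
T(y) = -60 (T(y) = (6*(-5))*2 = -30*2 = -60)
z = -18 (z = -6*3 = -18)
M(m) = 95 (M(m) = 119 - 24 = 95)
M(z)/T((135 + 119)/(-28 + 68)) = 95/(-60) = 95*(-1/60) = -19/12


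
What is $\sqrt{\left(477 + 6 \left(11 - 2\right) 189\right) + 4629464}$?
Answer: $\sqrt{4640147} \approx 2154.1$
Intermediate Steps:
$\sqrt{\left(477 + 6 \left(11 - 2\right) 189\right) + 4629464} = \sqrt{\left(477 + 6 \cdot 9 \cdot 189\right) + 4629464} = \sqrt{\left(477 + 54 \cdot 189\right) + 4629464} = \sqrt{\left(477 + 10206\right) + 4629464} = \sqrt{10683 + 4629464} = \sqrt{4640147}$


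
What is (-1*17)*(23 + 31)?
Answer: -918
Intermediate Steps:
(-1*17)*(23 + 31) = -17*54 = -918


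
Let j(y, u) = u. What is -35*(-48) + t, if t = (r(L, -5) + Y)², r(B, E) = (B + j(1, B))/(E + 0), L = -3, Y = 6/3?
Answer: 42256/25 ≈ 1690.2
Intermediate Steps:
Y = 2 (Y = 6*(⅓) = 2)
r(B, E) = 2*B/E (r(B, E) = (B + B)/(E + 0) = (2*B)/E = 2*B/E)
t = 256/25 (t = (2*(-3)/(-5) + 2)² = (2*(-3)*(-⅕) + 2)² = (6/5 + 2)² = (16/5)² = 256/25 ≈ 10.240)
-35*(-48) + t = -35*(-48) + 256/25 = 1680 + 256/25 = 42256/25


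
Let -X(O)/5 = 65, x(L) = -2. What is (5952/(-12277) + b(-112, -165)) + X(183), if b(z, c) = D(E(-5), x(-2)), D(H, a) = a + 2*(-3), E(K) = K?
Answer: -4094193/12277 ≈ -333.48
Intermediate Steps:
X(O) = -325 (X(O) = -5*65 = -325)
D(H, a) = -6 + a (D(H, a) = a - 6 = -6 + a)
b(z, c) = -8 (b(z, c) = -6 - 2 = -8)
(5952/(-12277) + b(-112, -165)) + X(183) = (5952/(-12277) - 8) - 325 = (5952*(-1/12277) - 8) - 325 = (-5952/12277 - 8) - 325 = -104168/12277 - 325 = -4094193/12277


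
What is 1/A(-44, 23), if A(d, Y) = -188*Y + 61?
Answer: -1/4263 ≈ -0.00023458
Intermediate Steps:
A(d, Y) = 61 - 188*Y
1/A(-44, 23) = 1/(61 - 188*23) = 1/(61 - 4324) = 1/(-4263) = -1/4263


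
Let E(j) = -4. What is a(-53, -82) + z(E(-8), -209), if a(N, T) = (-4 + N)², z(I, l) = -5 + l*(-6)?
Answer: 4498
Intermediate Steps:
z(I, l) = -5 - 6*l
a(-53, -82) + z(E(-8), -209) = (-4 - 53)² + (-5 - 6*(-209)) = (-57)² + (-5 + 1254) = 3249 + 1249 = 4498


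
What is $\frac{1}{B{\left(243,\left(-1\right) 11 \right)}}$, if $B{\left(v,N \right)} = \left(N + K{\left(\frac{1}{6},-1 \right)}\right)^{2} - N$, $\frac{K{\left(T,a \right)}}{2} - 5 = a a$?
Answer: $\frac{1}{12} \approx 0.083333$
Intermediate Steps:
$K{\left(T,a \right)} = 10 + 2 a^{2}$ ($K{\left(T,a \right)} = 10 + 2 a a = 10 + 2 a^{2}$)
$B{\left(v,N \right)} = \left(12 + N\right)^{2} - N$ ($B{\left(v,N \right)} = \left(N + \left(10 + 2 \left(-1\right)^{2}\right)\right)^{2} - N = \left(N + \left(10 + 2 \cdot 1\right)\right)^{2} - N = \left(N + \left(10 + 2\right)\right)^{2} - N = \left(N + 12\right)^{2} - N = \left(12 + N\right)^{2} - N$)
$\frac{1}{B{\left(243,\left(-1\right) 11 \right)}} = \frac{1}{\left(12 - 11\right)^{2} - \left(-1\right) 11} = \frac{1}{\left(12 - 11\right)^{2} - -11} = \frac{1}{1^{2} + 11} = \frac{1}{1 + 11} = \frac{1}{12}$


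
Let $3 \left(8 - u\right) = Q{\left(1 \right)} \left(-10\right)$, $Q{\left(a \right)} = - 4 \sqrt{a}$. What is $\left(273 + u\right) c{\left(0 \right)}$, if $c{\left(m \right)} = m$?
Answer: $0$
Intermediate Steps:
$u = - \frac{16}{3}$ ($u = 8 - \frac{- 4 \sqrt{1} \left(-10\right)}{3} = 8 - \frac{\left(-4\right) 1 \left(-10\right)}{3} = 8 - \frac{\left(-4\right) \left(-10\right)}{3} = 8 - \frac{40}{3} = - \frac{16}{3} \approx -5.3333$)
$\left(273 + u\right) c{\left(0 \right)} = \left(273 - \frac{16}{3}\right) 0 = \frac{803}{3} \cdot 0 = 0$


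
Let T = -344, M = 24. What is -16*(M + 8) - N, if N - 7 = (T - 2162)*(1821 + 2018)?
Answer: 9620015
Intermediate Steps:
N = -9620527 (N = 7 + (-344 - 2162)*(1821 + 2018) = 7 - 2506*3839 = 7 - 9620534 = -9620527)
-16*(M + 8) - N = -16*(24 + 8) - 1*(-9620527) = -16*32 + 9620527 = -512 + 9620527 = 9620015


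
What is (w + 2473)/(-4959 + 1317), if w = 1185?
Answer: -1829/1821 ≈ -1.0044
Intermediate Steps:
(w + 2473)/(-4959 + 1317) = (1185 + 2473)/(-4959 + 1317) = 3658/(-3642) = 3658*(-1/3642) = -1829/1821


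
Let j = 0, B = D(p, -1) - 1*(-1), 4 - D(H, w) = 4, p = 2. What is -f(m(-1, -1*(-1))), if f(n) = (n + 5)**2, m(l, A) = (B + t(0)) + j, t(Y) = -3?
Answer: -9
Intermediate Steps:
D(H, w) = 0 (D(H, w) = 4 - 1*4 = 4 - 4 = 0)
B = 1 (B = 0 - 1*(-1) = 0 + 1 = 1)
m(l, A) = -2 (m(l, A) = (1 - 3) + 0 = -2 + 0 = -2)
f(n) = (5 + n)**2
-f(m(-1, -1*(-1))) = -(5 - 2)**2 = -1*3**2 = -1*9 = -9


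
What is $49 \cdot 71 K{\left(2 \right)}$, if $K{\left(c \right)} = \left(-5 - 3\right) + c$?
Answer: $-20874$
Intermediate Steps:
$K{\left(c \right)} = -8 + c$
$49 \cdot 71 K{\left(2 \right)} = 49 \cdot 71 \left(-8 + 2\right) = 3479 \left(-6\right) = -20874$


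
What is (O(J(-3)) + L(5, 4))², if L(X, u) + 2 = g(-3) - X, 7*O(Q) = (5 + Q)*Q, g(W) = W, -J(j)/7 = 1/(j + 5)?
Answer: 1849/16 ≈ 115.56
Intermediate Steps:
J(j) = -7/(5 + j) (J(j) = -7/(j + 5) = -7/(5 + j))
O(Q) = Q*(5 + Q)/7 (O(Q) = ((5 + Q)*Q)/7 = (Q*(5 + Q))/7 = Q*(5 + Q)/7)
L(X, u) = -5 - X (L(X, u) = -2 + (-3 - X) = -5 - X)
(O(J(-3)) + L(5, 4))² = ((-7/(5 - 3))*(5 - 7/(5 - 3))/7 + (-5 - 1*5))² = ((-7/2)*(5 - 7/2)/7 + (-5 - 5))² = ((-7*½)*(5 - 7*½)/7 - 10)² = ((⅐)*(-7/2)*(5 - 7/2) - 10)² = ((⅐)*(-7/2)*(3/2) - 10)² = (-¾ - 10)² = (-43/4)² = 1849/16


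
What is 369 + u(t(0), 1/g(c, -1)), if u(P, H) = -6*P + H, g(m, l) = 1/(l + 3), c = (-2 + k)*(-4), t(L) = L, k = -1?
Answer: 371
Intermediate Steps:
c = 12 (c = (-2 - 1)*(-4) = -3*(-4) = 12)
g(m, l) = 1/(3 + l)
u(P, H) = H - 6*P
369 + u(t(0), 1/g(c, -1)) = 369 + (1/(1/(3 - 1)) - 6*0) = 369 + (1/(1/2) + 0) = 369 + (1/(½) + 0) = 369 + (2 + 0) = 369 + 2 = 371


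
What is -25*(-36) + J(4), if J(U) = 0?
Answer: 900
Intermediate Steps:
-25*(-36) + J(4) = -25*(-36) + 0 = 900 + 0 = 900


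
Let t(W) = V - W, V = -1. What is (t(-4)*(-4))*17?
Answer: -204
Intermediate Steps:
t(W) = -1 - W
(t(-4)*(-4))*17 = ((-1 - 1*(-4))*(-4))*17 = ((-1 + 4)*(-4))*17 = (3*(-4))*17 = -12*17 = -204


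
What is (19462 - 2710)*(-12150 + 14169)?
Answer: 33822288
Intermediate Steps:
(19462 - 2710)*(-12150 + 14169) = 16752*2019 = 33822288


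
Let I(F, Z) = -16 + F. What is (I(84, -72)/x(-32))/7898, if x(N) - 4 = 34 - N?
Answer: 17/138215 ≈ 0.00012300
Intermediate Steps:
x(N) = 38 - N (x(N) = 4 + (34 - N) = 38 - N)
(I(84, -72)/x(-32))/7898 = ((-16 + 84)/(38 - 1*(-32)))/7898 = (68/(38 + 32))*(1/7898) = (68/70)*(1/7898) = (68*(1/70))*(1/7898) = (34/35)*(1/7898) = 17/138215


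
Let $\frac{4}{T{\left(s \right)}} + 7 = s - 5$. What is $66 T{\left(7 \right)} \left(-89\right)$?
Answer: $\frac{23496}{5} \approx 4699.2$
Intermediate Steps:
$T{\left(s \right)} = \frac{4}{-12 + s}$ ($T{\left(s \right)} = \frac{4}{-7 + \left(s - 5\right)} = \frac{4}{-7 + \left(-5 + s\right)} = \frac{4}{-12 + s}$)
$66 T{\left(7 \right)} \left(-89\right) = 66 \frac{4}{-12 + 7} \left(-89\right) = 66 \frac{4}{-5} \left(-89\right) = 66 \cdot 4 \left(- \frac{1}{5}\right) \left(-89\right) = 66 \left(- \frac{4}{5}\right) \left(-89\right) = \left(- \frac{264}{5}\right) \left(-89\right) = \frac{23496}{5}$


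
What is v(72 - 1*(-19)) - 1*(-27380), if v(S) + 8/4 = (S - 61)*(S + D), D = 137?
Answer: 34218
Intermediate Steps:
v(S) = -2 + (-61 + S)*(137 + S) (v(S) = -2 + (S - 61)*(S + 137) = -2 + (-61 + S)*(137 + S))
v(72 - 1*(-19)) - 1*(-27380) = (-8359 + (72 - 1*(-19))**2 + 76*(72 - 1*(-19))) - 1*(-27380) = (-8359 + (72 + 19)**2 + 76*(72 + 19)) + 27380 = (-8359 + 91**2 + 76*91) + 27380 = (-8359 + 8281 + 6916) + 27380 = 6838 + 27380 = 34218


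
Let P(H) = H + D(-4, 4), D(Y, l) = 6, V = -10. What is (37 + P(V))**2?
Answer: 1089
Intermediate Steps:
P(H) = 6 + H (P(H) = H + 6 = 6 + H)
(37 + P(V))**2 = (37 + (6 - 10))**2 = (37 - 4)**2 = 33**2 = 1089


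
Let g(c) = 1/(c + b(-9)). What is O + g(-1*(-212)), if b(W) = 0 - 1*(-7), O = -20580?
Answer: -4507019/219 ≈ -20580.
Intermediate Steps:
b(W) = 7 (b(W) = 0 + 7 = 7)
g(c) = 1/(7 + c) (g(c) = 1/(c + 7) = 1/(7 + c))
O + g(-1*(-212)) = -20580 + 1/(7 - 1*(-212)) = -20580 + 1/(7 + 212) = -20580 + 1/219 = -4507019/219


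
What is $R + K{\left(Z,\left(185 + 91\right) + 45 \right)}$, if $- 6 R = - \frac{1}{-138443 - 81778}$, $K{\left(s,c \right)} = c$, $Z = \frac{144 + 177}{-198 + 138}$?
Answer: $\frac{424145645}{1321326} \approx 321.0$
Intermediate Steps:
$Z = - \frac{107}{20}$ ($Z = \frac{321}{-60} = 321 \left(- \frac{1}{60}\right) = - \frac{107}{20} \approx -5.35$)
$R = - \frac{1}{1321326}$ ($R = - \frac{\left(-1\right) \frac{1}{-138443 - 81778}}{6} = - \frac{\left(-1\right) \frac{1}{-220221}}{6} = - \frac{\left(-1\right) \left(- \frac{1}{220221}\right)}{6} = \left(- \frac{1}{6}\right) \frac{1}{220221} = - \frac{1}{1321326} \approx -7.5682 \cdot 10^{-7}$)
$R + K{\left(Z,\left(185 + 91\right) + 45 \right)} = - \frac{1}{1321326} + \left(\left(185 + 91\right) + 45\right) = - \frac{1}{1321326} + \left(276 + 45\right) = - \frac{1}{1321326} + 321 = \frac{424145645}{1321326}$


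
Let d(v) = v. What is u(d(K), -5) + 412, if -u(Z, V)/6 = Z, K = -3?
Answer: 430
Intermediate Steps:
u(Z, V) = -6*Z
u(d(K), -5) + 412 = -6*(-3) + 412 = 18 + 412 = 430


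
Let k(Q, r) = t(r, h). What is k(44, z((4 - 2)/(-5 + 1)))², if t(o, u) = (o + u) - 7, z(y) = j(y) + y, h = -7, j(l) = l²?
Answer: 3249/16 ≈ 203.06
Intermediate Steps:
z(y) = y + y² (z(y) = y² + y = y + y²)
t(o, u) = -7 + o + u
k(Q, r) = -14 + r (k(Q, r) = -7 + r - 7 = -14 + r)
k(44, z((4 - 2)/(-5 + 1)))² = (-14 + ((4 - 2)/(-5 + 1))*(1 + (4 - 2)/(-5 + 1)))² = (-14 + (2/(-4))*(1 + 2/(-4)))² = (-14 + (2*(-¼))*(1 + 2*(-¼)))² = (-14 - (1 - ½)/2)² = (-14 - ½*½)² = (-14 - ¼)² = (-57/4)² = 3249/16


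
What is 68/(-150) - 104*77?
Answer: -600634/75 ≈ -8008.5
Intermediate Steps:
68/(-150) - 104*77 = 68*(-1/150) - 8008 = -34/75 - 8008 = -600634/75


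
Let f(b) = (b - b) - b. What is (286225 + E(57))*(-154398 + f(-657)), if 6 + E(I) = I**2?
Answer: -44503099788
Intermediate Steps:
E(I) = -6 + I**2
f(b) = -b (f(b) = 0 - b = -b)
(286225 + E(57))*(-154398 + f(-657)) = (286225 + (-6 + 57**2))*(-154398 - 1*(-657)) = (286225 + (-6 + 3249))*(-154398 + 657) = (286225 + 3243)*(-153741) = 289468*(-153741) = -44503099788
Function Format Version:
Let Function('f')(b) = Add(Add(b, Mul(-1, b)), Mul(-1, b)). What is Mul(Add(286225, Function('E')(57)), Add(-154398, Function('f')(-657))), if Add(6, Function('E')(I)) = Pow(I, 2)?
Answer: -44503099788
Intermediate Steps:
Function('E')(I) = Add(-6, Pow(I, 2))
Function('f')(b) = Mul(-1, b) (Function('f')(b) = Add(0, Mul(-1, b)) = Mul(-1, b))
Mul(Add(286225, Function('E')(57)), Add(-154398, Function('f')(-657))) = Mul(Add(286225, Add(-6, Pow(57, 2))), Add(-154398, Mul(-1, -657))) = Mul(Add(286225, Add(-6, 3249)), Add(-154398, 657)) = Mul(Add(286225, 3243), -153741) = Mul(289468, -153741) = -44503099788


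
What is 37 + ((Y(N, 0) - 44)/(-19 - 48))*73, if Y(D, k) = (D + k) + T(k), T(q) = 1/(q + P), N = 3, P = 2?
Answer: 10871/134 ≈ 81.127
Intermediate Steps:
T(q) = 1/(2 + q) (T(q) = 1/(q + 2) = 1/(2 + q))
Y(D, k) = D + k + 1/(2 + k) (Y(D, k) = (D + k) + 1/(2 + k) = D + k + 1/(2 + k))
37 + ((Y(N, 0) - 44)/(-19 - 48))*73 = 37 + (((1 + (2 + 0)*(3 + 0))/(2 + 0) - 44)/(-19 - 48))*73 = 37 + (((1 + 2*3)/2 - 44)/(-67))*73 = 37 + (((1 + 6)/2 - 44)*(-1/67))*73 = 37 + (((½)*7 - 44)*(-1/67))*73 = 37 + ((7/2 - 44)*(-1/67))*73 = 37 - 81/2*(-1/67)*73 = 37 + (81/134)*73 = 37 + 5913/134 = 10871/134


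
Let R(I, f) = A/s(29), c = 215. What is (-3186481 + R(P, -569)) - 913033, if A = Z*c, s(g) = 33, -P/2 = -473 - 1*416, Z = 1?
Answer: -135283747/33 ≈ -4.0995e+6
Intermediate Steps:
P = 1778 (P = -2*(-473 - 1*416) = -2*(-473 - 416) = -2*(-889) = 1778)
A = 215 (A = 1*215 = 215)
R(I, f) = 215/33
(-3186481 + R(P, -569)) - 913033 = (-3186481 + 215/33) - 913033 = -105153658/33 - 913033 = -135283747/33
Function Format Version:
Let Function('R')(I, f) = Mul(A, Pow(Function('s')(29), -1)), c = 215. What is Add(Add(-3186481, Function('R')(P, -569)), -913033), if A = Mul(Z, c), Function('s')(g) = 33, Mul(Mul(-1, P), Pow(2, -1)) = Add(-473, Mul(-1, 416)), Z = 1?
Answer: Rational(-135283747, 33) ≈ -4.0995e+6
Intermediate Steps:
P = 1778 (P = Mul(-2, Add(-473, Mul(-1, 416))) = Mul(-2, Add(-473, -416)) = Mul(-2, -889) = 1778)
A = 215 (A = Mul(1, 215) = 215)
Function('R')(I, f) = Rational(215, 33) (Function('R')(I, f) = Mul(215, Pow(33, -1)) = Mul(215, Rational(1, 33)) = Rational(215, 33))
Add(Add(-3186481, Function('R')(P, -569)), -913033) = Add(Add(-3186481, Rational(215, 33)), -913033) = Add(Rational(-105153658, 33), -913033) = Rational(-135283747, 33)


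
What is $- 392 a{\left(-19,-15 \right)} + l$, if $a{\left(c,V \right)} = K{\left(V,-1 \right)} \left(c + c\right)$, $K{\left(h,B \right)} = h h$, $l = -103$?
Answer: $3351497$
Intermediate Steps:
$K{\left(h,B \right)} = h^{2}$
$a{\left(c,V \right)} = 2 c V^{2}$ ($a{\left(c,V \right)} = V^{2} \left(c + c\right) = V^{2} \cdot 2 c = 2 c V^{2}$)
$- 392 a{\left(-19,-15 \right)} + l = - 392 \cdot 2 \left(-19\right) \left(-15\right)^{2} - 103 = - 392 \cdot 2 \left(-19\right) 225 - 103 = \left(-392\right) \left(-8550\right) - 103 = 3351600 - 103 = 3351497$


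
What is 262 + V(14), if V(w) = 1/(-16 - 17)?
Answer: 8645/33 ≈ 261.97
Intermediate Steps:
V(w) = -1/33 (V(w) = 1/(-33) = -1/33)
262 + V(14) = 262 - 1/33 = 8645/33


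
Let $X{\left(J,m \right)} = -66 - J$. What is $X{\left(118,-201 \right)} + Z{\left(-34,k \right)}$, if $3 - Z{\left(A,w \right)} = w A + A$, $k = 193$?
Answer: $6415$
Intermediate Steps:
$Z{\left(A,w \right)} = 3 - A - A w$ ($Z{\left(A,w \right)} = 3 - \left(w A + A\right) = 3 - \left(A w + A\right) = 3 - \left(A + A w\right) = 3 - A - A w$)
$X{\left(118,-201 \right)} + Z{\left(-34,k \right)} = \left(-66 - 118\right) - \left(-37 - 6562\right) = \left(-66 - 118\right) + \left(3 + 34 + 6562\right) = -184 + 6599 = 6415$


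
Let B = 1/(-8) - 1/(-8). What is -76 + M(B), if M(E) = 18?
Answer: -58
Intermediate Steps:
B = 0 (B = 1*(-⅛) - 1*(-⅛) = -⅛ + ⅛ = 0)
-76 + M(B) = -76 + 18 = -58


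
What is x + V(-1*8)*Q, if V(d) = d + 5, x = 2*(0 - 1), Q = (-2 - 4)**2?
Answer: -110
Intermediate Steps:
Q = 36 (Q = (-6)**2 = 36)
x = -2 (x = 2*(-1) = -2)
V(d) = 5 + d
x + V(-1*8)*Q = -2 + (5 - 1*8)*36 = -2 + (5 - 8)*36 = -2 - 3*36 = -2 - 108 = -110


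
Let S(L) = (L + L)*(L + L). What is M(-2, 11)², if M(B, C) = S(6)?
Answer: 20736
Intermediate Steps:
S(L) = 4*L² (S(L) = (2*L)*(2*L) = 4*L²)
M(B, C) = 144 (M(B, C) = 4*6² = 4*36 = 144)
M(-2, 11)² = 144² = 20736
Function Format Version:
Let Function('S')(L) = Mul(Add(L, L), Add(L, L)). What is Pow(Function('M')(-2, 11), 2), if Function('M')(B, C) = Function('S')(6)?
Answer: 20736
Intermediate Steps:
Function('S')(L) = Mul(4, Pow(L, 2)) (Function('S')(L) = Mul(Mul(2, L), Mul(2, L)) = Mul(4, Pow(L, 2)))
Function('M')(B, C) = 144 (Function('M')(B, C) = Mul(4, Pow(6, 2)) = Mul(4, 36) = 144)
Pow(Function('M')(-2, 11), 2) = Pow(144, 2) = 20736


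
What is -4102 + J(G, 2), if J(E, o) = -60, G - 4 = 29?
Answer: -4162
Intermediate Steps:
G = 33 (G = 4 + 29 = 33)
-4102 + J(G, 2) = -4102 - 60 = -4162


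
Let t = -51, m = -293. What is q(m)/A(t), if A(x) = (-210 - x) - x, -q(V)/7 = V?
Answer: -2051/108 ≈ -18.991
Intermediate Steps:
q(V) = -7*V
A(x) = -210 - 2*x
q(m)/A(t) = (-7*(-293))/(-210 - 2*(-51)) = 2051/(-210 + 102) = 2051/(-108) = 2051*(-1/108) = -2051/108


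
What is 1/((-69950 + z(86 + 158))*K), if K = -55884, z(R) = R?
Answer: 1/3895450104 ≈ 2.5671e-10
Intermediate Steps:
1/((-69950 + z(86 + 158))*K) = 1/((-69950 + (86 + 158))*(-55884)) = -1/55884/(-69950 + 244) = -1/55884/(-69706) = -1/69706*(-1/55884) = 1/3895450104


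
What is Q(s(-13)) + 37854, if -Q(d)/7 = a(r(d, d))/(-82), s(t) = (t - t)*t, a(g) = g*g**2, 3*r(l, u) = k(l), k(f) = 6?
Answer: 1552042/41 ≈ 37855.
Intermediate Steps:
r(l, u) = 2 (r(l, u) = (1/3)*6 = 2)
a(g) = g**3
s(t) = 0 (s(t) = 0*t = 0)
Q(d) = 28/41 (Q(d) = -7*2**3/(-82) = -56*(-1)/82 = -7*(-4/41) = 28/41)
Q(s(-13)) + 37854 = 28/41 + 37854 = 1552042/41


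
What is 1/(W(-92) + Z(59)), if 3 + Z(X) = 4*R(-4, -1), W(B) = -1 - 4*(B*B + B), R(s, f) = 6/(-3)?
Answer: -1/33500 ≈ -2.9851e-5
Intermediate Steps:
R(s, f) = -2 (R(s, f) = 6*(-1/3) = -2)
W(B) = -1 - 4*B - 4*B**2 (W(B) = -1 - 4*(B**2 + B) = -1 - 4*(B + B**2) = -1 + (-4*B - 4*B**2) = -1 - 4*B - 4*B**2)
Z(X) = -11 (Z(X) = -3 + 4*(-2) = -3 - 8 = -11)
1/(W(-92) + Z(59)) = 1/((-1 - 4*(-92) - 4*(-92)**2) - 11) = 1/((-1 + 368 - 4*8464) - 11) = 1/((-1 + 368 - 33856) - 11) = 1/(-33489 - 11) = 1/(-33500) = -1/33500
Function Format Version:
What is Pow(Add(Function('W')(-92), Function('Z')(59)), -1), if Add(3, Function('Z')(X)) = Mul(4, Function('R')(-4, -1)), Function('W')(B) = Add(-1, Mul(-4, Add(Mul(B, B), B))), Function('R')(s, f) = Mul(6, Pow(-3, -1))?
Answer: Rational(-1, 33500) ≈ -2.9851e-5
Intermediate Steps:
Function('R')(s, f) = -2 (Function('R')(s, f) = Mul(6, Rational(-1, 3)) = -2)
Function('W')(B) = Add(-1, Mul(-4, B), Mul(-4, Pow(B, 2))) (Function('W')(B) = Add(-1, Mul(-4, Add(Pow(B, 2), B))) = Add(-1, Mul(-4, Add(B, Pow(B, 2)))) = Add(-1, Add(Mul(-4, B), Mul(-4, Pow(B, 2)))) = Add(-1, Mul(-4, B), Mul(-4, Pow(B, 2))))
Function('Z')(X) = -11 (Function('Z')(X) = Add(-3, Mul(4, -2)) = Add(-3, -8) = -11)
Pow(Add(Function('W')(-92), Function('Z')(59)), -1) = Pow(Add(Add(-1, Mul(-4, -92), Mul(-4, Pow(-92, 2))), -11), -1) = Pow(Add(Add(-1, 368, Mul(-4, 8464)), -11), -1) = Pow(Add(Add(-1, 368, -33856), -11), -1) = Pow(Add(-33489, -11), -1) = Pow(-33500, -1) = Rational(-1, 33500)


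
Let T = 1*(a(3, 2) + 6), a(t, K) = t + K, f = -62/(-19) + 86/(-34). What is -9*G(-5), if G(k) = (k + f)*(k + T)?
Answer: 74412/323 ≈ 230.38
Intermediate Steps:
f = 237/323 (f = -62*(-1/19) + 86*(-1/34) = 62/19 - 43/17 = 237/323 ≈ 0.73375)
a(t, K) = K + t
T = 11 (T = 1*((2 + 3) + 6) = 1*(5 + 6) = 1*11 = 11)
G(k) = (11 + k)*(237/323 + k) (G(k) = (k + 237/323)*(k + 11) = (237/323 + k)*(11 + k) = (11 + k)*(237/323 + k))
-9*G(-5) = -9*(2607/323 + (-5)**2 + (3790/323)*(-5)) = -9*(2607/323 + 25 - 18950/323) = -9*(-8268/323) = 74412/323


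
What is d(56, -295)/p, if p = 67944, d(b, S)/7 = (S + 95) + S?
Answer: -1155/22648 ≈ -0.050998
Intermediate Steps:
d(b, S) = 665 + 14*S (d(b, S) = 7*((S + 95) + S) = 7*((95 + S) + S) = 7*(95 + 2*S) = 665 + 14*S)
d(56, -295)/p = (665 + 14*(-295))/67944 = (665 - 4130)*(1/67944) = -3465*1/67944 = -1155/22648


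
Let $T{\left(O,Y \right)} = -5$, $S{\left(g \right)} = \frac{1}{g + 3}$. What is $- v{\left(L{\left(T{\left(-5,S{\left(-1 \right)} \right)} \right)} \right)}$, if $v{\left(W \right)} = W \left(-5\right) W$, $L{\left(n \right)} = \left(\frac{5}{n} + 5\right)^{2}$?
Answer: $1280$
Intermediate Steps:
$S{\left(g \right)} = \frac{1}{3 + g}$
$L{\left(n \right)} = \left(5 + \frac{5}{n}\right)^{2}$
$v{\left(W \right)} = - 5 W^{2}$ ($v{\left(W \right)} = - 5 W W = - 5 W^{2}$)
$- v{\left(L{\left(T{\left(-5,S{\left(-1 \right)} \right)} \right)} \right)} = - \left(-5\right) \left(\frac{25 \left(1 - 5\right)^{2}}{25}\right)^{2} = - \left(-5\right) \left(25 \cdot \frac{1}{25} \left(-4\right)^{2}\right)^{2} = - \left(-5\right) \left(25 \cdot \frac{1}{25} \cdot 16\right)^{2} = - \left(-5\right) 16^{2} = - \left(-5\right) 256 = \left(-1\right) \left(-1280\right) = 1280$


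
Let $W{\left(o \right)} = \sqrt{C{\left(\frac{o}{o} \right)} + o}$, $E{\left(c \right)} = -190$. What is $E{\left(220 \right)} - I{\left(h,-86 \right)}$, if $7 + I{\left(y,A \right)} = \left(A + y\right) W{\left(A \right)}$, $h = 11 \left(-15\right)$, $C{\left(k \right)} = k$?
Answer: $-183 + 251 i \sqrt{85} \approx -183.0 + 2314.1 i$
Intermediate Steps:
$W{\left(o \right)} = \sqrt{1 + o}$ ($W{\left(o \right)} = \sqrt{\frac{o}{o} + o} = \sqrt{1 + o}$)
$h = -165$
$I{\left(y,A \right)} = -7 + \sqrt{1 + A} \left(A + y\right)$ ($I{\left(y,A \right)} = -7 + \left(A + y\right) \sqrt{1 + A} = -7 + \sqrt{1 + A} \left(A + y\right)$)
$E{\left(220 \right)} - I{\left(h,-86 \right)} = -190 - \left(-7 - 86 \sqrt{1 - 86} - 165 \sqrt{1 - 86}\right) = -190 - \left(-7 - 86 \sqrt{-85} - 165 \sqrt{-85}\right) = -190 - \left(-7 - 86 i \sqrt{85} - 165 i \sqrt{85}\right) = -190 - \left(-7 - 251 i \sqrt{85}\right) = -190 + \left(7 + 251 i \sqrt{85}\right) = -183 + 251 i \sqrt{85}$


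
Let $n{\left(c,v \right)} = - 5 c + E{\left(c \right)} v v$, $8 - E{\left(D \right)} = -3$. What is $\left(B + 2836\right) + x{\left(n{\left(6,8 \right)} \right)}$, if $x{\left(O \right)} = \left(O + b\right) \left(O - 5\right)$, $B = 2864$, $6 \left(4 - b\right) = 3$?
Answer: $\frac{917895}{2} \approx 4.5895 \cdot 10^{5}$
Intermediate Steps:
$b = \frac{7}{2}$ ($b = 4 - \frac{1}{2} = \frac{7}{2} \approx 3.5$)
$E{\left(D \right)} = 11$ ($E{\left(D \right)} = 8 - -3 = 8 + 3 = 11$)
$n{\left(c,v \right)} = - 5 c + 11 v^{2}$ ($n{\left(c,v \right)} = - 5 c + 11 v v = - 5 c + 11 v^{2}$)
$x{\left(O \right)} = \left(-5 + O\right) \left(\frac{7}{2} + O\right)$ ($x{\left(O \right)} = \left(O + \frac{7}{2}\right) \left(O - 5\right) = \left(\frac{7}{2} + O\right) \left(-5 + O\right) = \left(-5 + O\right) \left(\frac{7}{2} + O\right)$)
$\left(B + 2836\right) + x{\left(n{\left(6,8 \right)} \right)} = \left(2864 + 2836\right) - \left(\frac{35}{2} - \left(\left(-5\right) 6 + 11 \cdot 8^{2}\right)^{2} + \frac{3 \left(\left(-5\right) 6 + 11 \cdot 8^{2}\right)}{2}\right) = 5700 - \left(\frac{35}{2} - \left(-30 + 11 \cdot 64\right)^{2} + \frac{3 \left(-30 + 11 \cdot 64\right)}{2}\right) = 5700 - \left(\frac{35}{2} - \left(-30 + 704\right)^{2} + \frac{3 \left(-30 + 704\right)}{2}\right) = 5700 - \left(\frac{2057}{2} - 454276\right) = 5700 - - \frac{906495}{2} = 5700 + \frac{906495}{2} = \frac{917895}{2}$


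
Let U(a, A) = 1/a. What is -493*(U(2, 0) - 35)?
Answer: 34017/2 ≈ 17009.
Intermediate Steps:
-493*(U(2, 0) - 35) = -493*(1/2 - 35) = -493*(½ - 35) = -493*(-69/2) = 34017/2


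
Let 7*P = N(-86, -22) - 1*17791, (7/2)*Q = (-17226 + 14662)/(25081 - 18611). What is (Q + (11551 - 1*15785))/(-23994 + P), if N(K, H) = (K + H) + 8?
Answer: 95881494/601221515 ≈ 0.15948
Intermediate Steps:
N(K, H) = 8 + H + K (N(K, H) = (H + K) + 8 = 8 + H + K)
Q = -2564/22645 (Q = 2*((-17226 + 14662)/(25081 - 18611))/7 = 2*(-2564/6470)/7 = 2*(-2564*1/6470)/7 = (2/7)*(-1282/3235) = -2564/22645 ≈ -0.11323)
P = -17891/7 (P = ((8 - 22 - 86) - 1*17791)/7 = (-100 - 17791)/7 = (1/7)*(-17891) = -17891/7 ≈ -2555.9)
(Q + (11551 - 1*15785))/(-23994 + P) = (-2564/22645 + (11551 - 1*15785))/(-23994 - 17891/7) = (-2564/22645 + (11551 - 15785))/(-185849/7) = (-2564/22645 - 4234)*(-7/185849) = -95881494/22645*(-7/185849) = 95881494/601221515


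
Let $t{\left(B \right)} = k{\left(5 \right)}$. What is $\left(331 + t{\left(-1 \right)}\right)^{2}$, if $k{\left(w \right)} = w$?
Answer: $112896$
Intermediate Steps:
$t{\left(B \right)} = 5$
$\left(331 + t{\left(-1 \right)}\right)^{2} = \left(331 + 5\right)^{2} = 336^{2} = 112896$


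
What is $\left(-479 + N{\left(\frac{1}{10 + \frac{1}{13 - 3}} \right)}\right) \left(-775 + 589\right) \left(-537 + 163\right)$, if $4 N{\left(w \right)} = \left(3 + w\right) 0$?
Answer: $-33321156$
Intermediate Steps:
$N{\left(w \right)} = 0$ ($N{\left(w \right)} = \frac{\left(3 + w\right) 0}{4} = \frac{1}{4} \cdot 0 = 0$)
$\left(-479 + N{\left(\frac{1}{10 + \frac{1}{13 - 3}} \right)}\right) \left(-775 + 589\right) \left(-537 + 163\right) = \left(-479 + 0\right) \left(-775 + 589\right) \left(-537 + 163\right) = - 479 \left(\left(-186\right) \left(-374\right)\right) = \left(-479\right) 69564 = -33321156$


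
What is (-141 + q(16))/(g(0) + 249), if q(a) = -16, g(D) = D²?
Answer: -157/249 ≈ -0.63052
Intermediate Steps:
(-141 + q(16))/(g(0) + 249) = (-141 - 16)/(0² + 249) = -157/(0 + 249) = -157/249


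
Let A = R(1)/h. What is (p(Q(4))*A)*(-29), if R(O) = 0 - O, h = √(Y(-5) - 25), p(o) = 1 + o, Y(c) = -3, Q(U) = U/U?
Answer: -29*I*√7/7 ≈ -10.961*I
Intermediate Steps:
Q(U) = 1
h = 2*I*√7 (h = √(-3 - 25) = √(-28) = 2*I*√7 ≈ 5.2915*I)
R(O) = -O
A = I*√7/14 (A = (-1*1)/((2*I*√7)) = -(-1)*I*√7/14 = I*√7/14 ≈ 0.18898*I)
(p(Q(4))*A)*(-29) = ((1 + 1)*(I*√7/14))*(-29) = (2*(I*√7/14))*(-29) = (I*√7/7)*(-29) = -29*I*√7/7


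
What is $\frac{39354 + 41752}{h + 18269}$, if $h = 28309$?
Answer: $\frac{40553}{23289} \approx 1.7413$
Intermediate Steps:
$\frac{39354 + 41752}{h + 18269} = \frac{39354 + 41752}{28309 + 18269} = \frac{81106}{46578} = 81106 \cdot \frac{1}{46578} = \frac{40553}{23289}$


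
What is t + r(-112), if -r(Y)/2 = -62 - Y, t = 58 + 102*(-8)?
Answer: -858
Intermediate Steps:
t = -758 (t = 58 - 816 = -758)
r(Y) = 124 + 2*Y (r(Y) = -2*(-62 - Y) = 124 + 2*Y)
t + r(-112) = -758 + (124 + 2*(-112)) = -758 + (124 - 224) = -758 - 100 = -858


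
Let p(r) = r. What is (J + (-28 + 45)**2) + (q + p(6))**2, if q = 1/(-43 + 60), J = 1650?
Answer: 570980/289 ≈ 1975.7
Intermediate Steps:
q = 1/17 ≈ 0.058824
(J + (-28 + 45)**2) + (q + p(6))**2 = (1650 + (-28 + 45)**2) + (1/17 + 6)**2 = (1650 + 17**2) + (103/17)**2 = (1650 + 289) + 10609/289 = 1939 + 10609/289 = 570980/289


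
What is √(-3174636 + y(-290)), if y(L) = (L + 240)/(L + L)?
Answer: I*√10679475214/58 ≈ 1781.8*I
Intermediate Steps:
y(L) = (240 + L)/(2*L) (y(L) = (240 + L)/((2*L)) = (240 + L)*(1/(2*L)) = (240 + L)/(2*L))
√(-3174636 + y(-290)) = √(-3174636 + (½)*(240 - 290)/(-290)) = √(-3174636 + (½)*(-1/290)*(-50)) = √(-3174636 + 5/58) = √(-184128883/58) = I*√10679475214/58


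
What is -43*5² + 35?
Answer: -1040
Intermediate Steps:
-43*5² + 35 = -43*25 + 35 = -1075 + 35 = -1040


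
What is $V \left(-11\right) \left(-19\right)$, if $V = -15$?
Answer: $-3135$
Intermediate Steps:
$V \left(-11\right) \left(-19\right) = \left(-15\right) \left(-11\right) \left(-19\right) = 165 \left(-19\right) = -3135$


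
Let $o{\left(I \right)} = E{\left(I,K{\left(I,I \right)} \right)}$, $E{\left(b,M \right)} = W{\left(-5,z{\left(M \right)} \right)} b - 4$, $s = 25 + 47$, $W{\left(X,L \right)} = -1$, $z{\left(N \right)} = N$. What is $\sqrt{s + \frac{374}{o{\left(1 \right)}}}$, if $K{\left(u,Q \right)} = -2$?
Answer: $\frac{i \sqrt{70}}{5} \approx 1.6733 i$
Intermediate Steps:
$s = 72$
$E{\left(b,M \right)} = -4 - b$ ($E{\left(b,M \right)} = - b - 4 = -4 - b$)
$o{\left(I \right)} = -4 - I$
$\sqrt{s + \frac{374}{o{\left(1 \right)}}} = \sqrt{72 + \frac{374}{-4 - 1}} = \sqrt{72 + \frac{374}{-5}} = \sqrt{72 + 374 \left(- \frac{1}{5}\right)} = \sqrt{72 - \frac{374}{5}} = \sqrt{- \frac{14}{5}} = \frac{i \sqrt{70}}{5}$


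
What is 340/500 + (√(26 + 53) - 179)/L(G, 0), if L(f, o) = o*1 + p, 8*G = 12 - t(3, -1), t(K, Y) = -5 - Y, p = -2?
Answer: 4509/50 - √79/2 ≈ 85.736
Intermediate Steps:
G = 2 (G = (12 - (-5 - 1*(-1)))/8 = (12 - (-5 + 1))/8 = (12 - 1*(-4))/8 = (12 + 4)/8 = (⅛)*16 = 2)
L(f, o) = -2 + o (L(f, o) = o*1 - 2 = o - 2 = -2 + o)
340/500 + (√(26 + 53) - 179)/L(G, 0) = 340/500 + (√(26 + 53) - 179)/(-2 + 0) = 340*(1/500) + (√79 - 179)/(-2) = 17/25 + (-179 + √79)*(-½) = 17/25 + (179/2 - √79/2) = 4509/50 - √79/2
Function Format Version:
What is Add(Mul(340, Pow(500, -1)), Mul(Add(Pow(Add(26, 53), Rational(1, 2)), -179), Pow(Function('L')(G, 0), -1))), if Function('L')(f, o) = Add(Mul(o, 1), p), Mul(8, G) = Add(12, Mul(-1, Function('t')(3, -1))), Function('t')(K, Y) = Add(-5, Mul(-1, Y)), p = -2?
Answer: Add(Rational(4509, 50), Mul(Rational(-1, 2), Pow(79, Rational(1, 2)))) ≈ 85.736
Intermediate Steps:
G = 2 (G = Mul(Rational(1, 8), Add(12, Mul(-1, Add(-5, Mul(-1, -1))))) = Mul(Rational(1, 8), Add(12, Mul(-1, Add(-5, 1)))) = Mul(Rational(1, 8), Add(12, Mul(-1, -4))) = Mul(Rational(1, 8), Add(12, 4)) = Mul(Rational(1, 8), 16) = 2)
Function('L')(f, o) = Add(-2, o) (Function('L')(f, o) = Add(Mul(o, 1), -2) = Add(o, -2) = Add(-2, o))
Add(Mul(340, Pow(500, -1)), Mul(Add(Pow(Add(26, 53), Rational(1, 2)), -179), Pow(Function('L')(G, 0), -1))) = Add(Mul(340, Pow(500, -1)), Mul(Add(Pow(Add(26, 53), Rational(1, 2)), -179), Pow(Add(-2, 0), -1))) = Add(Mul(340, Rational(1, 500)), Mul(Add(Pow(79, Rational(1, 2)), -179), Pow(-2, -1))) = Add(Rational(17, 25), Mul(Add(-179, Pow(79, Rational(1, 2))), Rational(-1, 2))) = Add(Rational(17, 25), Add(Rational(179, 2), Mul(Rational(-1, 2), Pow(79, Rational(1, 2))))) = Add(Rational(4509, 50), Mul(Rational(-1, 2), Pow(79, Rational(1, 2))))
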